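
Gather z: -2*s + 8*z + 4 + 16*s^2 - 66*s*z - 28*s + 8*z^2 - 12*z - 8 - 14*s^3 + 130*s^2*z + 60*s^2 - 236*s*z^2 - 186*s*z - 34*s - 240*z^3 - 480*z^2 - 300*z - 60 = -14*s^3 + 76*s^2 - 64*s - 240*z^3 + z^2*(-236*s - 472) + z*(130*s^2 - 252*s - 304) - 64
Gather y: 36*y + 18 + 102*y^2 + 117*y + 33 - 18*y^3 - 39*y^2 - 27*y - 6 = -18*y^3 + 63*y^2 + 126*y + 45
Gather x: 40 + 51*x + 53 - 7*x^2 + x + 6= -7*x^2 + 52*x + 99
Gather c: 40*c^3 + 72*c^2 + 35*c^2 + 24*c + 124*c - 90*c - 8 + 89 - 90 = 40*c^3 + 107*c^2 + 58*c - 9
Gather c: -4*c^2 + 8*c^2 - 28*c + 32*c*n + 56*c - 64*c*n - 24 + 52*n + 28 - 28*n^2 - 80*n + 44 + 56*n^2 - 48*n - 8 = 4*c^2 + c*(28 - 32*n) + 28*n^2 - 76*n + 40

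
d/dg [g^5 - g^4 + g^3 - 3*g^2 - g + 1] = 5*g^4 - 4*g^3 + 3*g^2 - 6*g - 1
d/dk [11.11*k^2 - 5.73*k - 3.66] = 22.22*k - 5.73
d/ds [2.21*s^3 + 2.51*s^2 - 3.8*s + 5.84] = 6.63*s^2 + 5.02*s - 3.8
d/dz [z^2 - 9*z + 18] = 2*z - 9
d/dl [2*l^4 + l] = 8*l^3 + 1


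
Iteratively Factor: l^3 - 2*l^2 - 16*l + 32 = (l - 4)*(l^2 + 2*l - 8) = (l - 4)*(l + 4)*(l - 2)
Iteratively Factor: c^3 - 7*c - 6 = (c + 1)*(c^2 - c - 6) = (c + 1)*(c + 2)*(c - 3)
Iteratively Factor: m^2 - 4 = (m - 2)*(m + 2)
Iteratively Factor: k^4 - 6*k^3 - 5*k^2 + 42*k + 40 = (k + 1)*(k^3 - 7*k^2 + 2*k + 40) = (k - 5)*(k + 1)*(k^2 - 2*k - 8) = (k - 5)*(k + 1)*(k + 2)*(k - 4)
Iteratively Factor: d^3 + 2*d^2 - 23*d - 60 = (d + 4)*(d^2 - 2*d - 15) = (d - 5)*(d + 4)*(d + 3)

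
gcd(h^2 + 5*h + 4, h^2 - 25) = 1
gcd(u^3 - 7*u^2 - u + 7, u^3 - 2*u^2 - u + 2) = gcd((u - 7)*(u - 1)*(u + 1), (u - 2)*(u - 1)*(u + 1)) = u^2 - 1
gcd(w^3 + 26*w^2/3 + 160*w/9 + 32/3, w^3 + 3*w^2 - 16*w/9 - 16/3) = w + 4/3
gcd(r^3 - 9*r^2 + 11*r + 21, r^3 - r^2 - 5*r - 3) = r^2 - 2*r - 3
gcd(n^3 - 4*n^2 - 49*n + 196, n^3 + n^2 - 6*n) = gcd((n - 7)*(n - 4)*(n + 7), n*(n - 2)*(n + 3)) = 1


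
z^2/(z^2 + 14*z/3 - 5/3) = 3*z^2/(3*z^2 + 14*z - 5)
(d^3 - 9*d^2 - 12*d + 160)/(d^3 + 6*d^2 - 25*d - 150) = (d^2 - 4*d - 32)/(d^2 + 11*d + 30)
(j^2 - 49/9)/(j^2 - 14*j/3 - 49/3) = (j - 7/3)/(j - 7)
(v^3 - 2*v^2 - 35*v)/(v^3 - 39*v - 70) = v/(v + 2)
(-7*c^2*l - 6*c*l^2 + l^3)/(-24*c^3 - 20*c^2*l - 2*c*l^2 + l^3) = l*(7*c^2 + 6*c*l - l^2)/(24*c^3 + 20*c^2*l + 2*c*l^2 - l^3)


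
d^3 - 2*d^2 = d^2*(d - 2)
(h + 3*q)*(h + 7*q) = h^2 + 10*h*q + 21*q^2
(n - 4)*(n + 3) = n^2 - n - 12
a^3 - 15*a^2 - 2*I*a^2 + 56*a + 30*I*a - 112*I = (a - 8)*(a - 7)*(a - 2*I)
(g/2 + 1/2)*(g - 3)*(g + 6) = g^3/2 + 2*g^2 - 15*g/2 - 9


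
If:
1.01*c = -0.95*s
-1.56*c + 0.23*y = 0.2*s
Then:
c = 0.170703125*y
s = -0.181484375*y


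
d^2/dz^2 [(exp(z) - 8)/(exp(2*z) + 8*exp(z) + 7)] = (exp(4*z) - 40*exp(3*z) - 234*exp(2*z) - 344*exp(z) + 497)*exp(z)/(exp(6*z) + 24*exp(5*z) + 213*exp(4*z) + 848*exp(3*z) + 1491*exp(2*z) + 1176*exp(z) + 343)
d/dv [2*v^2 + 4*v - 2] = 4*v + 4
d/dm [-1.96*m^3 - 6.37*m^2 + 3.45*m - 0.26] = -5.88*m^2 - 12.74*m + 3.45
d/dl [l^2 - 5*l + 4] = 2*l - 5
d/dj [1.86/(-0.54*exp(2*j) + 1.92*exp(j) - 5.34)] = (2.0088*exp(j) - 3.5712)*exp(j)/(0.54*exp(2*j) - 1.92*exp(j) + 5.34)^2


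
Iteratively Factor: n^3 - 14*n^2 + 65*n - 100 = (n - 5)*(n^2 - 9*n + 20) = (n - 5)^2*(n - 4)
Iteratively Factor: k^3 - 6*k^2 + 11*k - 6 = (k - 1)*(k^2 - 5*k + 6) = (k - 3)*(k - 1)*(k - 2)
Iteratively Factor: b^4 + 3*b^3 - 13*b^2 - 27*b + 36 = (b + 4)*(b^3 - b^2 - 9*b + 9) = (b + 3)*(b + 4)*(b^2 - 4*b + 3) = (b - 3)*(b + 3)*(b + 4)*(b - 1)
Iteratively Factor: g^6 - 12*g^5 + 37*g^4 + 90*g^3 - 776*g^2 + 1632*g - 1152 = (g - 4)*(g^5 - 8*g^4 + 5*g^3 + 110*g^2 - 336*g + 288) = (g - 4)*(g + 4)*(g^4 - 12*g^3 + 53*g^2 - 102*g + 72) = (g - 4)*(g - 2)*(g + 4)*(g^3 - 10*g^2 + 33*g - 36) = (g - 4)*(g - 3)*(g - 2)*(g + 4)*(g^2 - 7*g + 12) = (g - 4)*(g - 3)^2*(g - 2)*(g + 4)*(g - 4)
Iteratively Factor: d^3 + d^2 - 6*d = (d - 2)*(d^2 + 3*d) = d*(d - 2)*(d + 3)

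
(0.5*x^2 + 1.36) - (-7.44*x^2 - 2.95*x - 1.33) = 7.94*x^2 + 2.95*x + 2.69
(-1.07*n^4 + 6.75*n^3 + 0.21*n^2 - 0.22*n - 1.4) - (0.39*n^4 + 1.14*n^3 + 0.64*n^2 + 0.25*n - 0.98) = -1.46*n^4 + 5.61*n^3 - 0.43*n^2 - 0.47*n - 0.42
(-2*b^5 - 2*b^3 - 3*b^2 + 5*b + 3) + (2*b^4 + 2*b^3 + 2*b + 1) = -2*b^5 + 2*b^4 - 3*b^2 + 7*b + 4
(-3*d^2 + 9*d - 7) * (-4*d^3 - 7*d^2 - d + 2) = 12*d^5 - 15*d^4 - 32*d^3 + 34*d^2 + 25*d - 14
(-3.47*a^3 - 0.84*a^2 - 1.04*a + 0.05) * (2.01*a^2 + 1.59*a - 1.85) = -6.9747*a^5 - 7.2057*a^4 + 2.9935*a^3 + 0.000899999999999901*a^2 + 2.0035*a - 0.0925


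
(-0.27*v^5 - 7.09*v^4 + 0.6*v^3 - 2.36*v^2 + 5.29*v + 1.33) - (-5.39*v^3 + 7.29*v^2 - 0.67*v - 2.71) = -0.27*v^5 - 7.09*v^4 + 5.99*v^3 - 9.65*v^2 + 5.96*v + 4.04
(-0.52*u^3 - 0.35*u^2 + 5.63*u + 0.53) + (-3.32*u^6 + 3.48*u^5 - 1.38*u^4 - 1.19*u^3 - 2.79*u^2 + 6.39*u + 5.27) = -3.32*u^6 + 3.48*u^5 - 1.38*u^4 - 1.71*u^3 - 3.14*u^2 + 12.02*u + 5.8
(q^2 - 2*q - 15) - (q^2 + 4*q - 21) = 6 - 6*q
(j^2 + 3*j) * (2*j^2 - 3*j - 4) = 2*j^4 + 3*j^3 - 13*j^2 - 12*j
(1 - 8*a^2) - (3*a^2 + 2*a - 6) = -11*a^2 - 2*a + 7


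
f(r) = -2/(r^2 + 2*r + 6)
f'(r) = -2*(-2*r - 2)/(r^2 + 2*r + 6)^2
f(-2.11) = -0.32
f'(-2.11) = -0.11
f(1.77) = -0.16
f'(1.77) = 0.07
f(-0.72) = -0.39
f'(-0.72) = 0.04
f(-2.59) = -0.27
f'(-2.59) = -0.11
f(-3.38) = -0.19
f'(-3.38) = -0.08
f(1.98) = -0.14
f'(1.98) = 0.06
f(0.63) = -0.26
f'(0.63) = 0.11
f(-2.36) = -0.29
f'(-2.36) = -0.12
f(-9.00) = -0.03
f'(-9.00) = -0.00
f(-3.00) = -0.22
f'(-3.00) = -0.10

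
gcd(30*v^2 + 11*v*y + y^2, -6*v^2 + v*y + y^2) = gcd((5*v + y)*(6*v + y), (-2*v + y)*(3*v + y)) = 1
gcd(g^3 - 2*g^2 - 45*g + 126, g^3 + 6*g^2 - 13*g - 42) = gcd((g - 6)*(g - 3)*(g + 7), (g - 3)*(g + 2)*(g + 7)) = g^2 + 4*g - 21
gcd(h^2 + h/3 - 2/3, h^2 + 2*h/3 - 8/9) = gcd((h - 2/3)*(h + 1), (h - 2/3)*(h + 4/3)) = h - 2/3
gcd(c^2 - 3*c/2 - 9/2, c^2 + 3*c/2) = c + 3/2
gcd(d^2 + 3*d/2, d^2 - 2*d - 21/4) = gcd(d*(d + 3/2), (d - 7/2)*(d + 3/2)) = d + 3/2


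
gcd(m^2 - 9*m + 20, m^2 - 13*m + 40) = m - 5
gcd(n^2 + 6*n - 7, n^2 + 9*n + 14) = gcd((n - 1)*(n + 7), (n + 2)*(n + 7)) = n + 7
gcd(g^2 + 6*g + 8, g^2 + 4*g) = g + 4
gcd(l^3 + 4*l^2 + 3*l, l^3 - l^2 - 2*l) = l^2 + l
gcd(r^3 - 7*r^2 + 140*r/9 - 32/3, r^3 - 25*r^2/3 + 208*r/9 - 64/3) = r^2 - 17*r/3 + 8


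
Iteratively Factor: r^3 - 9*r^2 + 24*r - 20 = (r - 2)*(r^2 - 7*r + 10) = (r - 5)*(r - 2)*(r - 2)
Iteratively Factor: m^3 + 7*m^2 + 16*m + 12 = (m + 3)*(m^2 + 4*m + 4) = (m + 2)*(m + 3)*(m + 2)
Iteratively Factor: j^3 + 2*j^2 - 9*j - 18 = (j + 2)*(j^2 - 9) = (j - 3)*(j + 2)*(j + 3)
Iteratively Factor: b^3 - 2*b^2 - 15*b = (b + 3)*(b^2 - 5*b) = (b - 5)*(b + 3)*(b)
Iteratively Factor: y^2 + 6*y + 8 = (y + 2)*(y + 4)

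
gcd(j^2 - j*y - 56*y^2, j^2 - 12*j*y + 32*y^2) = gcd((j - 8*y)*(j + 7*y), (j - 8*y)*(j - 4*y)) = -j + 8*y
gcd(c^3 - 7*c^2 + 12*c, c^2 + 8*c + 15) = 1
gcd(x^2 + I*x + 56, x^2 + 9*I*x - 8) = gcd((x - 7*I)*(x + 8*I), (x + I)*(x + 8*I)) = x + 8*I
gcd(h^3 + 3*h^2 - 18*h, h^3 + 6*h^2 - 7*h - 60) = h - 3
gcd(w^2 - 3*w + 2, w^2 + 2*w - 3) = w - 1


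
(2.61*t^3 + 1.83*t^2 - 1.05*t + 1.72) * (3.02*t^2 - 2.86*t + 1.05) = 7.8822*t^5 - 1.938*t^4 - 5.6643*t^3 + 10.1189*t^2 - 6.0217*t + 1.806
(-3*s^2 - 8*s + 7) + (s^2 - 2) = -2*s^2 - 8*s + 5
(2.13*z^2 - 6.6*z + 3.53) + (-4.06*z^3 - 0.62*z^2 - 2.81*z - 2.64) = -4.06*z^3 + 1.51*z^2 - 9.41*z + 0.89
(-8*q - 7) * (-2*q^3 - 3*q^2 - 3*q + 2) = 16*q^4 + 38*q^3 + 45*q^2 + 5*q - 14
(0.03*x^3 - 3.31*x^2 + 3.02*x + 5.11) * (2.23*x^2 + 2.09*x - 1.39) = 0.0669*x^5 - 7.3186*x^4 - 0.224999999999999*x^3 + 22.308*x^2 + 6.4821*x - 7.1029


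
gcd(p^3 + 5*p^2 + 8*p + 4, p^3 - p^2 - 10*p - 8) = p^2 + 3*p + 2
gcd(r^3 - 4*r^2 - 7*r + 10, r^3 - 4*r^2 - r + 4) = r - 1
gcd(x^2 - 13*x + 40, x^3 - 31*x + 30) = x - 5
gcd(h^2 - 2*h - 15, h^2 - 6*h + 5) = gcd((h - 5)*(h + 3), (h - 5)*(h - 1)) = h - 5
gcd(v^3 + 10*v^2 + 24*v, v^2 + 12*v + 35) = 1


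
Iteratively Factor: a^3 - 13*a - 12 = (a + 1)*(a^2 - a - 12) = (a - 4)*(a + 1)*(a + 3)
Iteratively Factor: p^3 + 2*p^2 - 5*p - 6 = (p - 2)*(p^2 + 4*p + 3) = (p - 2)*(p + 3)*(p + 1)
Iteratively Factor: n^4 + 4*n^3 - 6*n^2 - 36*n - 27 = (n - 3)*(n^3 + 7*n^2 + 15*n + 9) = (n - 3)*(n + 1)*(n^2 + 6*n + 9) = (n - 3)*(n + 1)*(n + 3)*(n + 3)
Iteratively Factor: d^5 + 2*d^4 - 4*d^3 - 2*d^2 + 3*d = (d - 1)*(d^4 + 3*d^3 - d^2 - 3*d) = d*(d - 1)*(d^3 + 3*d^2 - d - 3) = d*(d - 1)^2*(d^2 + 4*d + 3) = d*(d - 1)^2*(d + 1)*(d + 3)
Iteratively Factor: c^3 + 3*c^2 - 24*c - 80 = (c - 5)*(c^2 + 8*c + 16) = (c - 5)*(c + 4)*(c + 4)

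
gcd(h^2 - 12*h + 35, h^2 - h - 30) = 1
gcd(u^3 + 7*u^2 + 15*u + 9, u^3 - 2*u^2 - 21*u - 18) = u^2 + 4*u + 3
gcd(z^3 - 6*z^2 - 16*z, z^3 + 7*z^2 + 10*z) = z^2 + 2*z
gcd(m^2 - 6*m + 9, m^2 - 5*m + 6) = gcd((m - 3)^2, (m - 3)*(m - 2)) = m - 3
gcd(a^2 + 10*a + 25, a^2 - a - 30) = a + 5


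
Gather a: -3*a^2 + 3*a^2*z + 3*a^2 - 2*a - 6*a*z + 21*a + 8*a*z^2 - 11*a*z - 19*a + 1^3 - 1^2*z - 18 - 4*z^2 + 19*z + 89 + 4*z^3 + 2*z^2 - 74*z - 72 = 3*a^2*z + a*(8*z^2 - 17*z) + 4*z^3 - 2*z^2 - 56*z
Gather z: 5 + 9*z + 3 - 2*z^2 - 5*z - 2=-2*z^2 + 4*z + 6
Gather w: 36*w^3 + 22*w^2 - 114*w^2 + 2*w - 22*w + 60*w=36*w^3 - 92*w^2 + 40*w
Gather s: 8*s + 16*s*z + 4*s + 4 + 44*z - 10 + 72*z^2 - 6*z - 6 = s*(16*z + 12) + 72*z^2 + 38*z - 12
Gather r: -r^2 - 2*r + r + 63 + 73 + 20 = -r^2 - r + 156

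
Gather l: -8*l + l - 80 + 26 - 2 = -7*l - 56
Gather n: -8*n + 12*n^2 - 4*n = 12*n^2 - 12*n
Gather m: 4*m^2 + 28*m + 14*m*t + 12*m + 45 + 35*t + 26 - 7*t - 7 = 4*m^2 + m*(14*t + 40) + 28*t + 64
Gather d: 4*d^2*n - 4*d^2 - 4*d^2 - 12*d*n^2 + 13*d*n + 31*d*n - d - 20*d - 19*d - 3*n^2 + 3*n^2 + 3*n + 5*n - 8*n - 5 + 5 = d^2*(4*n - 8) + d*(-12*n^2 + 44*n - 40)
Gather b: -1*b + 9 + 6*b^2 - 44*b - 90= 6*b^2 - 45*b - 81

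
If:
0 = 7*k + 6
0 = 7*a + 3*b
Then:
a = -3*b/7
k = -6/7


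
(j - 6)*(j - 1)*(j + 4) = j^3 - 3*j^2 - 22*j + 24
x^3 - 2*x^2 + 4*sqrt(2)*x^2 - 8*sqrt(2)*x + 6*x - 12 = (x - 2)*(x + sqrt(2))*(x + 3*sqrt(2))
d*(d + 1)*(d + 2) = d^3 + 3*d^2 + 2*d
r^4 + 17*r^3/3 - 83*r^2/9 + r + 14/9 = (r - 1)*(r - 2/3)*(r + 1/3)*(r + 7)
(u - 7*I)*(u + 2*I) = u^2 - 5*I*u + 14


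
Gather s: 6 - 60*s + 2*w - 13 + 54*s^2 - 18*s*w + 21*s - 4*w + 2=54*s^2 + s*(-18*w - 39) - 2*w - 5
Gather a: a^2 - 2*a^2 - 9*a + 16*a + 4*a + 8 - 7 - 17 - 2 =-a^2 + 11*a - 18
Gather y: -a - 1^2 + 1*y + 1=-a + y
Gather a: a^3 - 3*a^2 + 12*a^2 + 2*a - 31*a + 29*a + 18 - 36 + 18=a^3 + 9*a^2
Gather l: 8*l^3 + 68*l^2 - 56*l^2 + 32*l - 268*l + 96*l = 8*l^3 + 12*l^2 - 140*l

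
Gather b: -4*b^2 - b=-4*b^2 - b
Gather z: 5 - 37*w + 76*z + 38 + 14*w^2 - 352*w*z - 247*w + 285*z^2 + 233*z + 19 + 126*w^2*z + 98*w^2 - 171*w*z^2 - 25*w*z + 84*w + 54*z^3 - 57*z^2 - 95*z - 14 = 112*w^2 - 200*w + 54*z^3 + z^2*(228 - 171*w) + z*(126*w^2 - 377*w + 214) + 48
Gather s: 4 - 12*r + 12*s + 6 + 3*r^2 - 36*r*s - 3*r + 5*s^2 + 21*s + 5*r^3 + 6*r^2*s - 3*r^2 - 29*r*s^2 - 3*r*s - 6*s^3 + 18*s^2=5*r^3 - 15*r - 6*s^3 + s^2*(23 - 29*r) + s*(6*r^2 - 39*r + 33) + 10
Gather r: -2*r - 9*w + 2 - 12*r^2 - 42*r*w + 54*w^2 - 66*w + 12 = -12*r^2 + r*(-42*w - 2) + 54*w^2 - 75*w + 14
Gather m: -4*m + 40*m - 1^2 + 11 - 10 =36*m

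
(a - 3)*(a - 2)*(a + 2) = a^3 - 3*a^2 - 4*a + 12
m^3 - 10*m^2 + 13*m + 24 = (m - 8)*(m - 3)*(m + 1)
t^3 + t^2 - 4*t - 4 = (t - 2)*(t + 1)*(t + 2)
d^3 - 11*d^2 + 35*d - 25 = (d - 5)^2*(d - 1)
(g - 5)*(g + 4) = g^2 - g - 20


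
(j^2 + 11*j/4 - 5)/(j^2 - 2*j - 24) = (j - 5/4)/(j - 6)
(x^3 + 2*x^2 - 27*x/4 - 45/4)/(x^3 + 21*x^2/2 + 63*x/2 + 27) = (x - 5/2)/(x + 6)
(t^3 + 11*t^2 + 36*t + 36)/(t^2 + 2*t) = t + 9 + 18/t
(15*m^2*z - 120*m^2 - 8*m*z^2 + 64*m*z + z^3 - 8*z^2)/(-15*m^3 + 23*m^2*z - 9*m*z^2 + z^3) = (z - 8)/(-m + z)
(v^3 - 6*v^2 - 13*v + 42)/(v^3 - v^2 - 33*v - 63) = (v - 2)/(v + 3)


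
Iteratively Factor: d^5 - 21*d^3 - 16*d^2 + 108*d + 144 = (d + 2)*(d^4 - 2*d^3 - 17*d^2 + 18*d + 72) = (d + 2)*(d + 3)*(d^3 - 5*d^2 - 2*d + 24) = (d - 3)*(d + 2)*(d + 3)*(d^2 - 2*d - 8) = (d - 3)*(d + 2)^2*(d + 3)*(d - 4)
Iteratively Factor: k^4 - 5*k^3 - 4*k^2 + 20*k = (k - 5)*(k^3 - 4*k) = (k - 5)*(k + 2)*(k^2 - 2*k) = (k - 5)*(k - 2)*(k + 2)*(k)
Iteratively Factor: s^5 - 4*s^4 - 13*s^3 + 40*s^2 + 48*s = (s + 1)*(s^4 - 5*s^3 - 8*s^2 + 48*s) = (s + 1)*(s + 3)*(s^3 - 8*s^2 + 16*s) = (s - 4)*(s + 1)*(s + 3)*(s^2 - 4*s) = s*(s - 4)*(s + 1)*(s + 3)*(s - 4)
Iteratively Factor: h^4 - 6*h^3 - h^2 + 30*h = (h - 5)*(h^3 - h^2 - 6*h) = (h - 5)*(h - 3)*(h^2 + 2*h) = h*(h - 5)*(h - 3)*(h + 2)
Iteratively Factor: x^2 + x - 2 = (x + 2)*(x - 1)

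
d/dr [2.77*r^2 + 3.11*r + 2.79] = 5.54*r + 3.11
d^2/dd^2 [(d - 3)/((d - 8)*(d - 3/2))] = 4*(4*d^3 - 36*d^2 + 198*d - 483)/(8*d^6 - 228*d^5 + 2454*d^4 - 12331*d^3 + 29448*d^2 - 32832*d + 13824)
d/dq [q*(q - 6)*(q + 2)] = 3*q^2 - 8*q - 12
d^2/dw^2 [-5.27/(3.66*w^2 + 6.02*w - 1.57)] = (141.189624*w^2 + 232.229928*w - 5.27*(7.32*w + 6.02)*(14.64*w + 12.04) - 60.564948)/(3.66*w^2 + 6.02*w - 1.57)^3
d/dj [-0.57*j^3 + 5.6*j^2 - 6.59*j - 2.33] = -1.71*j^2 + 11.2*j - 6.59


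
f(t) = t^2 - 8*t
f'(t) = 2*t - 8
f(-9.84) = 175.55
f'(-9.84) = -27.68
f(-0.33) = 2.75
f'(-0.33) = -8.66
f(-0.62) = 5.34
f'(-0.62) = -9.24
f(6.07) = -11.72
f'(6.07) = 4.14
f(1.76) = -10.98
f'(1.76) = -4.48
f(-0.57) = 4.88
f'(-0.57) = -9.14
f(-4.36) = 53.89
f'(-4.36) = -16.72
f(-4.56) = 57.27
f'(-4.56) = -17.12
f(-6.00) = 84.00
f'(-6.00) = -20.00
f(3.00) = -15.00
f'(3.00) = -2.00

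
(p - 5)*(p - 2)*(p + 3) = p^3 - 4*p^2 - 11*p + 30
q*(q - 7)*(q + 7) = q^3 - 49*q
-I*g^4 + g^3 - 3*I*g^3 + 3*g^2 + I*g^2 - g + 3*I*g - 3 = (g - 1)*(g + 1)*(g + 3)*(-I*g + 1)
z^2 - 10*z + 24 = (z - 6)*(z - 4)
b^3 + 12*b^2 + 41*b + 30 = (b + 1)*(b + 5)*(b + 6)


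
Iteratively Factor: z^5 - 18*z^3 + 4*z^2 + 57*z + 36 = (z + 1)*(z^4 - z^3 - 17*z^2 + 21*z + 36) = (z + 1)^2*(z^3 - 2*z^2 - 15*z + 36) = (z - 3)*(z + 1)^2*(z^2 + z - 12) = (z - 3)*(z + 1)^2*(z + 4)*(z - 3)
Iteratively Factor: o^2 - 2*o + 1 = (o - 1)*(o - 1)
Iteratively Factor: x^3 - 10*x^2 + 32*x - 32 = (x - 4)*(x^2 - 6*x + 8) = (x - 4)*(x - 2)*(x - 4)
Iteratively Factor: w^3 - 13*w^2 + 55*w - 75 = (w - 5)*(w^2 - 8*w + 15) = (w - 5)*(w - 3)*(w - 5)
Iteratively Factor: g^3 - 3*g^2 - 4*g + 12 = (g - 3)*(g^2 - 4) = (g - 3)*(g - 2)*(g + 2)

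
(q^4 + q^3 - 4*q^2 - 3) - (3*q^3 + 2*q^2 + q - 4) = q^4 - 2*q^3 - 6*q^2 - q + 1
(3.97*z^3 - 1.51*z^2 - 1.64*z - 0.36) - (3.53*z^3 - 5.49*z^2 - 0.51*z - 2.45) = 0.44*z^3 + 3.98*z^2 - 1.13*z + 2.09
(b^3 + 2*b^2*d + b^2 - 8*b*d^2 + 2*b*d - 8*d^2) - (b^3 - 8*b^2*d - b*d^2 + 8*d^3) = 10*b^2*d + b^2 - 7*b*d^2 + 2*b*d - 8*d^3 - 8*d^2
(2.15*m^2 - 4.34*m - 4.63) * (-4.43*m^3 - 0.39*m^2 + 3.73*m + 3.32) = -9.5245*m^5 + 18.3877*m^4 + 30.223*m^3 - 7.2445*m^2 - 31.6787*m - 15.3716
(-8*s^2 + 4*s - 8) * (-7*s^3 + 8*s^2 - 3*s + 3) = 56*s^5 - 92*s^4 + 112*s^3 - 100*s^2 + 36*s - 24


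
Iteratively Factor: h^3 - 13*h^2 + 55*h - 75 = (h - 5)*(h^2 - 8*h + 15) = (h - 5)^2*(h - 3)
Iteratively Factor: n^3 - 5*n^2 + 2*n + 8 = (n - 4)*(n^2 - n - 2) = (n - 4)*(n + 1)*(n - 2)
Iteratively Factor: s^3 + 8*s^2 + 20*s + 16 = (s + 4)*(s^2 + 4*s + 4) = (s + 2)*(s + 4)*(s + 2)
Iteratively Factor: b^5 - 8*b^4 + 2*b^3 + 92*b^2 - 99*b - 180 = (b + 3)*(b^4 - 11*b^3 + 35*b^2 - 13*b - 60) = (b - 3)*(b + 3)*(b^3 - 8*b^2 + 11*b + 20) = (b - 3)*(b + 1)*(b + 3)*(b^2 - 9*b + 20) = (b - 4)*(b - 3)*(b + 1)*(b + 3)*(b - 5)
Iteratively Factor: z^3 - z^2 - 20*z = (z + 4)*(z^2 - 5*z) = (z - 5)*(z + 4)*(z)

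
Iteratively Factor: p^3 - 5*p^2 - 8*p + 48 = (p - 4)*(p^2 - p - 12) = (p - 4)*(p + 3)*(p - 4)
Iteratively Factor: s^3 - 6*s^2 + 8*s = (s - 2)*(s^2 - 4*s) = s*(s - 2)*(s - 4)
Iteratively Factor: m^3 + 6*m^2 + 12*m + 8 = (m + 2)*(m^2 + 4*m + 4) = (m + 2)^2*(m + 2)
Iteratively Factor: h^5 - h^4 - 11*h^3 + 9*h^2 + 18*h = (h + 3)*(h^4 - 4*h^3 + h^2 + 6*h) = h*(h + 3)*(h^3 - 4*h^2 + h + 6) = h*(h - 3)*(h + 3)*(h^2 - h - 2) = h*(h - 3)*(h - 2)*(h + 3)*(h + 1)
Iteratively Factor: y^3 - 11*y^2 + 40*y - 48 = (y - 4)*(y^2 - 7*y + 12) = (y - 4)^2*(y - 3)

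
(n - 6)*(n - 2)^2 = n^3 - 10*n^2 + 28*n - 24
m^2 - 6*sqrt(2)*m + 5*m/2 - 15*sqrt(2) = (m + 5/2)*(m - 6*sqrt(2))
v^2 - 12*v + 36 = (v - 6)^2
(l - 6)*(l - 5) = l^2 - 11*l + 30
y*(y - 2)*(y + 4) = y^3 + 2*y^2 - 8*y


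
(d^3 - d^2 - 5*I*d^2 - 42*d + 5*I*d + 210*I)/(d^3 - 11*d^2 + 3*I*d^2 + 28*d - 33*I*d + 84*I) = (d^2 + d*(6 - 5*I) - 30*I)/(d^2 + d*(-4 + 3*I) - 12*I)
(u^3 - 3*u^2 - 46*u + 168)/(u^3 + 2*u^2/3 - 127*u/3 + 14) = 3*(u - 4)/(3*u - 1)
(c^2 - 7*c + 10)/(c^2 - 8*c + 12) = (c - 5)/(c - 6)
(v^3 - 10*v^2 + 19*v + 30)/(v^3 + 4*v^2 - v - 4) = (v^2 - 11*v + 30)/(v^2 + 3*v - 4)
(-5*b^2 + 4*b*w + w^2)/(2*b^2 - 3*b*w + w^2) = (5*b + w)/(-2*b + w)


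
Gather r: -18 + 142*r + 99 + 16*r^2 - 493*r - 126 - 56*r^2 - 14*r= -40*r^2 - 365*r - 45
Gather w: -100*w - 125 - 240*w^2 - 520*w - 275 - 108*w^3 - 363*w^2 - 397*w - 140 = -108*w^3 - 603*w^2 - 1017*w - 540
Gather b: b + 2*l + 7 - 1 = b + 2*l + 6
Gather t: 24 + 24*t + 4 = 24*t + 28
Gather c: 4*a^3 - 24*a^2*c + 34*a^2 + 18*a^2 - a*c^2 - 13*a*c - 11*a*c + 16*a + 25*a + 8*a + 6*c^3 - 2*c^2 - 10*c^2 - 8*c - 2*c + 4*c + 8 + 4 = 4*a^3 + 52*a^2 + 49*a + 6*c^3 + c^2*(-a - 12) + c*(-24*a^2 - 24*a - 6) + 12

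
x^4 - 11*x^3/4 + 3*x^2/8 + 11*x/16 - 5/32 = (x - 5/2)*(x - 1/2)*(x - 1/4)*(x + 1/2)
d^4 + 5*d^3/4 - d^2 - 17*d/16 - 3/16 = (d - 1)*(d + 1/4)*(d + 1/2)*(d + 3/2)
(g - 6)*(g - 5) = g^2 - 11*g + 30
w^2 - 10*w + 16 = (w - 8)*(w - 2)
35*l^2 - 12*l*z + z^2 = (-7*l + z)*(-5*l + z)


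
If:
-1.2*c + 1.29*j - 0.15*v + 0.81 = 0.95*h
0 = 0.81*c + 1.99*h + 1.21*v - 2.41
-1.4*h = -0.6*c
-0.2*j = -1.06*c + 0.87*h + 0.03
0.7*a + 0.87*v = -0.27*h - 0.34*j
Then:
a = -2.39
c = -0.10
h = -0.04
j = -0.51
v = 2.14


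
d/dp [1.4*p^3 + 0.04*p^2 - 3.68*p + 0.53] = 4.2*p^2 + 0.08*p - 3.68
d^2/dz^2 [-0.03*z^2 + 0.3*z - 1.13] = -0.0600000000000000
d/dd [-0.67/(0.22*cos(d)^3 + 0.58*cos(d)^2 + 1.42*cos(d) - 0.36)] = (0.4422*sin(d)^2 - 0.7772*cos(d) - 1.3936)*sin(d)/(0.22*cos(d)^3 + 0.58*cos(d)^2 + 1.42*cos(d) - 0.36)^2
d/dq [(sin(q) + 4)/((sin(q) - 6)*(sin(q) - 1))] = (-8*sin(q) + cos(q)^2 + 33)*cos(q)/((sin(q) - 6)^2*(sin(q) - 1)^2)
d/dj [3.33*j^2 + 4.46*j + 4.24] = 6.66*j + 4.46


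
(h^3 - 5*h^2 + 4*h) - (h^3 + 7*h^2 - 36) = -12*h^2 + 4*h + 36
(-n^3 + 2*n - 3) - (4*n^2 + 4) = -n^3 - 4*n^2 + 2*n - 7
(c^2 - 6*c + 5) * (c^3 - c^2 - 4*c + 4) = c^5 - 7*c^4 + 7*c^3 + 23*c^2 - 44*c + 20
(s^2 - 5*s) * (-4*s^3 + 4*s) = -4*s^5 + 20*s^4 + 4*s^3 - 20*s^2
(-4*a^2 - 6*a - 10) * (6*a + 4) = -24*a^3 - 52*a^2 - 84*a - 40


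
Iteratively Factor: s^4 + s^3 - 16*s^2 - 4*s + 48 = (s + 4)*(s^3 - 3*s^2 - 4*s + 12) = (s - 2)*(s + 4)*(s^2 - s - 6) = (s - 3)*(s - 2)*(s + 4)*(s + 2)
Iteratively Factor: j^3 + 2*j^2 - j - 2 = (j - 1)*(j^2 + 3*j + 2) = (j - 1)*(j + 2)*(j + 1)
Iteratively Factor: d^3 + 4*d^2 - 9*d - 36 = (d + 4)*(d^2 - 9) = (d - 3)*(d + 4)*(d + 3)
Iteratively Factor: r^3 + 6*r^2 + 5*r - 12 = (r + 4)*(r^2 + 2*r - 3) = (r - 1)*(r + 4)*(r + 3)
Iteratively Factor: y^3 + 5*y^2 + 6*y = (y)*(y^2 + 5*y + 6) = y*(y + 3)*(y + 2)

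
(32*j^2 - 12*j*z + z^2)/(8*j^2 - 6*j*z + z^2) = (-8*j + z)/(-2*j + z)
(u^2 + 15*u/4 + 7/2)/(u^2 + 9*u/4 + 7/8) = 2*(u + 2)/(2*u + 1)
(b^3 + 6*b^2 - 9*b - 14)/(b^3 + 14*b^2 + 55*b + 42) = (b - 2)/(b + 6)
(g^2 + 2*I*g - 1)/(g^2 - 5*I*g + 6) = (g + I)/(g - 6*I)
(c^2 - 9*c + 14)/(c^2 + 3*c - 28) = (c^2 - 9*c + 14)/(c^2 + 3*c - 28)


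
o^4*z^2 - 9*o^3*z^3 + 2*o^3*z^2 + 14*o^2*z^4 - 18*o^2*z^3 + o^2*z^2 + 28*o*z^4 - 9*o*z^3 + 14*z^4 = (o - 7*z)*(o - 2*z)*(o*z + z)^2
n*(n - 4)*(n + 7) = n^3 + 3*n^2 - 28*n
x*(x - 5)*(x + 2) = x^3 - 3*x^2 - 10*x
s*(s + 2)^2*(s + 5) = s^4 + 9*s^3 + 24*s^2 + 20*s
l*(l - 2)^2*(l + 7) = l^4 + 3*l^3 - 24*l^2 + 28*l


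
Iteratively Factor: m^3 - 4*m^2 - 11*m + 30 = (m - 2)*(m^2 - 2*m - 15) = (m - 5)*(m - 2)*(m + 3)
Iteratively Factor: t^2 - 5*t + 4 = (t - 4)*(t - 1)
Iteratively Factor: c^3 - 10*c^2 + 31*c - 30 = (c - 3)*(c^2 - 7*c + 10) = (c - 5)*(c - 3)*(c - 2)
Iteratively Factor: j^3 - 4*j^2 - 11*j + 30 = (j + 3)*(j^2 - 7*j + 10) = (j - 2)*(j + 3)*(j - 5)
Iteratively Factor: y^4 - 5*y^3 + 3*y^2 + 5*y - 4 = (y - 1)*(y^3 - 4*y^2 - y + 4) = (y - 4)*(y - 1)*(y^2 - 1) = (y - 4)*(y - 1)^2*(y + 1)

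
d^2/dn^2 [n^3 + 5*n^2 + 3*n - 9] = 6*n + 10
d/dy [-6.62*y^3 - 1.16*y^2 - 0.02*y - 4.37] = -19.86*y^2 - 2.32*y - 0.02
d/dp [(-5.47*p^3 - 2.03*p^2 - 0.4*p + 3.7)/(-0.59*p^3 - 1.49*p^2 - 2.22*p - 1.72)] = (6.9526*p^4 + 23.8148*p^3 + 38.6848*p^2 + 18.0092*p + 8.902)/(0.3481*p^6 + 1.7582*p^5 + 4.8397*p^4 + 8.6452*p^3 + 10.054*p^2 + 7.6368*p + 2.9584)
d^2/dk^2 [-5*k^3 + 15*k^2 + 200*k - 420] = 30 - 30*k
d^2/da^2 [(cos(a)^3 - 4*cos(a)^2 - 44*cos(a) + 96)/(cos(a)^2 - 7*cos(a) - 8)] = -(sin(a)^4 + 10*sin(a)^2 + 73*cos(a)/4 + 3*cos(3*a)/4 + 19)/(cos(a) + 1)^3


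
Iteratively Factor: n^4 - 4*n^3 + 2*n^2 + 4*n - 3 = (n - 1)*(n^3 - 3*n^2 - n + 3) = (n - 3)*(n - 1)*(n^2 - 1) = (n - 3)*(n - 1)*(n + 1)*(n - 1)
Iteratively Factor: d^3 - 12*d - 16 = (d + 2)*(d^2 - 2*d - 8) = (d + 2)^2*(d - 4)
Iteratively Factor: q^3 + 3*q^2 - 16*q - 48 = (q + 3)*(q^2 - 16) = (q + 3)*(q + 4)*(q - 4)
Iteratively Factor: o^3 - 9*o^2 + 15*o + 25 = (o - 5)*(o^2 - 4*o - 5) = (o - 5)^2*(o + 1)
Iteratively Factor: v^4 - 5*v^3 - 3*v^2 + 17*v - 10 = (v - 5)*(v^3 - 3*v + 2) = (v - 5)*(v - 1)*(v^2 + v - 2) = (v - 5)*(v - 1)^2*(v + 2)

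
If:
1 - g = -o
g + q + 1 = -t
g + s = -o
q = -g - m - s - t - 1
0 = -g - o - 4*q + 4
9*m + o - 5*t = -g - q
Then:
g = -5/44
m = -27/22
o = -49/44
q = 115/88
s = 27/22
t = -193/88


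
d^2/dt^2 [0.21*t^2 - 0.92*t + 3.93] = 0.420000000000000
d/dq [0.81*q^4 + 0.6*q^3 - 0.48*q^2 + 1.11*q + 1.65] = 3.24*q^3 + 1.8*q^2 - 0.96*q + 1.11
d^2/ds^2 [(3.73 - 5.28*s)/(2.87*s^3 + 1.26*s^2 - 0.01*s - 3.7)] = (-260.944992*s^5 + 254.122428*s^4 + 198.746688*s^3 - 637.931658*s^2 + 89.679072*s + 35.169986)/(23.639903*s^9 + 31.135482*s^8 + 13.422129*s^7 - 89.646186*s^6 - 80.326407*s^5 - 16.984842*s^4 + 118.150619*s^3 + 51.74709*s^2 - 0.4107*s - 50.653)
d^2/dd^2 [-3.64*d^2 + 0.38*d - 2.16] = -7.28000000000000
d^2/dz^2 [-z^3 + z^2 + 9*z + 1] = 2 - 6*z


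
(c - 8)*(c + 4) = c^2 - 4*c - 32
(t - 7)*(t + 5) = t^2 - 2*t - 35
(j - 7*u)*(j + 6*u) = j^2 - j*u - 42*u^2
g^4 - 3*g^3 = g^3*(g - 3)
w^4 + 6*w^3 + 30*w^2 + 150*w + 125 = (w + 1)*(w + 5)*(w - 5*I)*(w + 5*I)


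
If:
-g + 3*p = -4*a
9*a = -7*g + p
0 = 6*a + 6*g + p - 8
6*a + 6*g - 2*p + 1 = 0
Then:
No Solution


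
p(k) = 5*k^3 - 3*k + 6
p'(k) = 15*k^2 - 3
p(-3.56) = -208.91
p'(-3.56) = 187.10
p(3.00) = 132.00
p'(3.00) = 132.00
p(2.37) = 65.45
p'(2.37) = 81.25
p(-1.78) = -16.86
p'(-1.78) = 44.53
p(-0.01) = 6.03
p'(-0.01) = -3.00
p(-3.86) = -269.98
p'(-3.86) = 220.49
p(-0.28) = 6.73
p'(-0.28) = -1.82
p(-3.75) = -246.42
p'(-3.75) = 207.94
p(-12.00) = -8598.00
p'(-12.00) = 2157.00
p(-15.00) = -16824.00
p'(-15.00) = 3372.00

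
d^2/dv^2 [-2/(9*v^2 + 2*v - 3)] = 4*(81*v^2 + 18*v - 4*(9*v + 1)^2 - 27)/(9*v^2 + 2*v - 3)^3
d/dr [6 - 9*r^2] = -18*r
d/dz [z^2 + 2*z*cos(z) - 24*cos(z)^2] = -2*z*sin(z) + 2*z + 24*sin(2*z) + 2*cos(z)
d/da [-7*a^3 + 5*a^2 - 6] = a*(10 - 21*a)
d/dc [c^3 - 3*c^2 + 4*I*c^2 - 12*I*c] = 3*c^2 + c*(-6 + 8*I) - 12*I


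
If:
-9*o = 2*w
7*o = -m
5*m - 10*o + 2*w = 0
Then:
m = 0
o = 0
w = 0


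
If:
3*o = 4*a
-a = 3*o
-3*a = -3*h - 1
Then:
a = 0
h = -1/3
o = 0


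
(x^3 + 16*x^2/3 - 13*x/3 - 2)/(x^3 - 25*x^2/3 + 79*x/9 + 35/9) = 3*(x^2 + 5*x - 6)/(3*x^2 - 26*x + 35)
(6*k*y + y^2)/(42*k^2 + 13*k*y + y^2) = y/(7*k + y)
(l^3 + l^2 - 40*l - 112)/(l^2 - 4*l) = (l^3 + l^2 - 40*l - 112)/(l*(l - 4))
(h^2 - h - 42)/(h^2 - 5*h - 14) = (h + 6)/(h + 2)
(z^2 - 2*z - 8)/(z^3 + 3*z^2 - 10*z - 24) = (z - 4)/(z^2 + z - 12)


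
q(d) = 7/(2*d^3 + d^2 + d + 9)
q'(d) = 7*(-6*d^2 - 2*d - 1)/(2*d^3 + d^2 + d + 9)^2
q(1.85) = 0.26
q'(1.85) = -0.24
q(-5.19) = -0.03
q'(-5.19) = -0.02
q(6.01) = 0.01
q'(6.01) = -0.01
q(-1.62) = 4.66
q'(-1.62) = -41.94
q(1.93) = 0.24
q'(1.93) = -0.23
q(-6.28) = -0.02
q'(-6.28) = -0.01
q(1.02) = 0.53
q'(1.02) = -0.37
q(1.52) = 0.35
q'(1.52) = -0.32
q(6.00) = 0.01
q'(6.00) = -0.00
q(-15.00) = 0.00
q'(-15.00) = 0.00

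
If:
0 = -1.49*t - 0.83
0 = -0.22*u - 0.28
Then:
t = -0.56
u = -1.27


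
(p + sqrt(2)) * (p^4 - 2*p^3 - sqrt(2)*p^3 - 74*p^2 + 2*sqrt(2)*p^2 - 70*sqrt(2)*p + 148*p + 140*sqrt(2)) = p^5 - 2*p^4 - 76*p^3 - 144*sqrt(2)*p^2 + 152*p^2 - 140*p + 288*sqrt(2)*p + 280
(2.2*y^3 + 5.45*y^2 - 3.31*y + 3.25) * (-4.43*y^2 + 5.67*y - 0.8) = -9.746*y^5 - 11.6695*y^4 + 43.8048*y^3 - 37.5252*y^2 + 21.0755*y - 2.6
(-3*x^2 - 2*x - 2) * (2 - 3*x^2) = 9*x^4 + 6*x^3 - 4*x - 4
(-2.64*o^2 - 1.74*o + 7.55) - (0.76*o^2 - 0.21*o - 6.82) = -3.4*o^2 - 1.53*o + 14.37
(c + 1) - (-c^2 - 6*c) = c^2 + 7*c + 1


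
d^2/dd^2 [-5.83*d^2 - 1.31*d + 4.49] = -11.6600000000000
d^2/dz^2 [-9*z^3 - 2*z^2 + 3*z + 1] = -54*z - 4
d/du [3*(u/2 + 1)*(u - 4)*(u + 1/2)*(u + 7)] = 6*u^3 + 99*u^2/4 - 117*u/2 - 201/2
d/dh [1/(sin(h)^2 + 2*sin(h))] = -2*(sin(h) + 1)*cos(h)/((sin(h) + 2)^2*sin(h)^2)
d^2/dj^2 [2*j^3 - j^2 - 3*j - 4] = 12*j - 2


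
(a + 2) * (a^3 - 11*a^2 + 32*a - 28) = a^4 - 9*a^3 + 10*a^2 + 36*a - 56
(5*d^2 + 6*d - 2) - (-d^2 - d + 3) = 6*d^2 + 7*d - 5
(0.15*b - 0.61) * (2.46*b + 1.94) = 0.369*b^2 - 1.2096*b - 1.1834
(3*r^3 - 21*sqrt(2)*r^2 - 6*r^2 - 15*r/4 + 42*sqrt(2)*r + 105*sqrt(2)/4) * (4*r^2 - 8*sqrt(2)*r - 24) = 12*r^5 - 108*sqrt(2)*r^4 - 24*r^4 + 249*r^3 + 216*sqrt(2)*r^3 - 528*r^2 + 639*sqrt(2)*r^2 - 1008*sqrt(2)*r - 330*r - 630*sqrt(2)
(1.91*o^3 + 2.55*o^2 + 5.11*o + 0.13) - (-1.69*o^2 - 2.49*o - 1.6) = 1.91*o^3 + 4.24*o^2 + 7.6*o + 1.73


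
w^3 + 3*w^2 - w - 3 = (w - 1)*(w + 1)*(w + 3)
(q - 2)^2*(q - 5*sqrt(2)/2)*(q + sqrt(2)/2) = q^4 - 4*q^3 - 2*sqrt(2)*q^3 + 3*q^2/2 + 8*sqrt(2)*q^2 - 8*sqrt(2)*q + 10*q - 10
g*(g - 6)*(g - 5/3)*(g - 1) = g^4 - 26*g^3/3 + 53*g^2/3 - 10*g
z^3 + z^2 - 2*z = z*(z - 1)*(z + 2)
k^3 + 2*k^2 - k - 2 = (k - 1)*(k + 1)*(k + 2)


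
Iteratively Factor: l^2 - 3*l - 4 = (l - 4)*(l + 1)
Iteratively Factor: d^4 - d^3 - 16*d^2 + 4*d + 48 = (d + 2)*(d^3 - 3*d^2 - 10*d + 24) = (d - 2)*(d + 2)*(d^2 - d - 12) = (d - 4)*(d - 2)*(d + 2)*(d + 3)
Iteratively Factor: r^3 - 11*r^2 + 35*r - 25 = (r - 1)*(r^2 - 10*r + 25) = (r - 5)*(r - 1)*(r - 5)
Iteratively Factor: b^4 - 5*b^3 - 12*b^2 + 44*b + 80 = (b - 4)*(b^3 - b^2 - 16*b - 20) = (b - 5)*(b - 4)*(b^2 + 4*b + 4) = (b - 5)*(b - 4)*(b + 2)*(b + 2)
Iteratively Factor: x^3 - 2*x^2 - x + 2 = (x - 1)*(x^2 - x - 2) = (x - 1)*(x + 1)*(x - 2)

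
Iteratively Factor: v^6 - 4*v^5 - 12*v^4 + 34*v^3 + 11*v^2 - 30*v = (v + 3)*(v^5 - 7*v^4 + 9*v^3 + 7*v^2 - 10*v) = (v + 1)*(v + 3)*(v^4 - 8*v^3 + 17*v^2 - 10*v) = (v - 2)*(v + 1)*(v + 3)*(v^3 - 6*v^2 + 5*v) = v*(v - 2)*(v + 1)*(v + 3)*(v^2 - 6*v + 5) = v*(v - 2)*(v - 1)*(v + 1)*(v + 3)*(v - 5)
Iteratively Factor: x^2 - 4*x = (x)*(x - 4)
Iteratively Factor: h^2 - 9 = (h - 3)*(h + 3)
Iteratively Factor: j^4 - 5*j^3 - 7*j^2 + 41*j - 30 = (j + 3)*(j^3 - 8*j^2 + 17*j - 10) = (j - 5)*(j + 3)*(j^2 - 3*j + 2) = (j - 5)*(j - 2)*(j + 3)*(j - 1)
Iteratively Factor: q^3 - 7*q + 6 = (q + 3)*(q^2 - 3*q + 2) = (q - 1)*(q + 3)*(q - 2)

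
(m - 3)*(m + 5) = m^2 + 2*m - 15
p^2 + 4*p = p*(p + 4)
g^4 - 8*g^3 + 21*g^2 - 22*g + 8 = (g - 4)*(g - 2)*(g - 1)^2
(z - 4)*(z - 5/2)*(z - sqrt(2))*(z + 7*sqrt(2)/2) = z^4 - 13*z^3/2 + 5*sqrt(2)*z^3/2 - 65*sqrt(2)*z^2/4 + 3*z^2 + 25*sqrt(2)*z + 91*z/2 - 70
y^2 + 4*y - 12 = (y - 2)*(y + 6)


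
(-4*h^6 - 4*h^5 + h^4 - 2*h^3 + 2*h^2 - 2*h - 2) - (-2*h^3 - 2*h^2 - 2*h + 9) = -4*h^6 - 4*h^5 + h^4 + 4*h^2 - 11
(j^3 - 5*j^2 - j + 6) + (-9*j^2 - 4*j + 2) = j^3 - 14*j^2 - 5*j + 8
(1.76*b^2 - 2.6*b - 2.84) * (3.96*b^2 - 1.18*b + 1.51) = 6.9696*b^4 - 12.3728*b^3 - 5.5208*b^2 - 0.574800000000001*b - 4.2884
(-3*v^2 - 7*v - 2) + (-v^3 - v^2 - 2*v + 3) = -v^3 - 4*v^2 - 9*v + 1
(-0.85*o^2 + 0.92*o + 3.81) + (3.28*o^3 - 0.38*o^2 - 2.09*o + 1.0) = 3.28*o^3 - 1.23*o^2 - 1.17*o + 4.81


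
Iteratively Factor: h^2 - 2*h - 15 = (h + 3)*(h - 5)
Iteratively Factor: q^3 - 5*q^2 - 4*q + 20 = (q - 5)*(q^2 - 4) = (q - 5)*(q + 2)*(q - 2)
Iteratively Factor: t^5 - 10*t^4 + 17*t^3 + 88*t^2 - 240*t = (t)*(t^4 - 10*t^3 + 17*t^2 + 88*t - 240) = t*(t - 4)*(t^3 - 6*t^2 - 7*t + 60) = t*(t - 4)^2*(t^2 - 2*t - 15) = t*(t - 5)*(t - 4)^2*(t + 3)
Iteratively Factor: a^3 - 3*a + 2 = (a - 1)*(a^2 + a - 2) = (a - 1)^2*(a + 2)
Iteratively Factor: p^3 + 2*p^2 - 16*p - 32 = (p - 4)*(p^2 + 6*p + 8) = (p - 4)*(p + 2)*(p + 4)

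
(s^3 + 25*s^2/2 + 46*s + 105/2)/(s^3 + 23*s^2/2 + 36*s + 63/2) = (2*s + 5)/(2*s + 3)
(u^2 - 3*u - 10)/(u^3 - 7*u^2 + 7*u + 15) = (u + 2)/(u^2 - 2*u - 3)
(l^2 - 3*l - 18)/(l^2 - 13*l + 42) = (l + 3)/(l - 7)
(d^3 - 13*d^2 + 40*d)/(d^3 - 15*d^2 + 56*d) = (d - 5)/(d - 7)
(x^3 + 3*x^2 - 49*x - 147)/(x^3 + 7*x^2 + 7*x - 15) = (x^2 - 49)/(x^2 + 4*x - 5)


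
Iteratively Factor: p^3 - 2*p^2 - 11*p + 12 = (p - 4)*(p^2 + 2*p - 3) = (p - 4)*(p + 3)*(p - 1)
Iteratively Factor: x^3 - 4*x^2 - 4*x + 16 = (x + 2)*(x^2 - 6*x + 8) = (x - 4)*(x + 2)*(x - 2)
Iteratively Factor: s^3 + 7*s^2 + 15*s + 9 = (s + 3)*(s^2 + 4*s + 3) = (s + 3)^2*(s + 1)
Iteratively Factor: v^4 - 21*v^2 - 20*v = (v + 4)*(v^3 - 4*v^2 - 5*v) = (v + 1)*(v + 4)*(v^2 - 5*v) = (v - 5)*(v + 1)*(v + 4)*(v)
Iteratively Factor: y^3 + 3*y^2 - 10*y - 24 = (y + 2)*(y^2 + y - 12) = (y + 2)*(y + 4)*(y - 3)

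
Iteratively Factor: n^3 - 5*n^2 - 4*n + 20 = (n - 5)*(n^2 - 4) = (n - 5)*(n - 2)*(n + 2)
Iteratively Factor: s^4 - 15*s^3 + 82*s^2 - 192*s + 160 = (s - 4)*(s^3 - 11*s^2 + 38*s - 40) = (s - 4)^2*(s^2 - 7*s + 10) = (s - 4)^2*(s - 2)*(s - 5)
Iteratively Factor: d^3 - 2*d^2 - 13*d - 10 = (d - 5)*(d^2 + 3*d + 2) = (d - 5)*(d + 2)*(d + 1)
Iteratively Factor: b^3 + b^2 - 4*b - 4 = (b + 2)*(b^2 - b - 2) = (b + 1)*(b + 2)*(b - 2)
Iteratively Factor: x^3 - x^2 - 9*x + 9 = (x - 1)*(x^2 - 9) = (x - 3)*(x - 1)*(x + 3)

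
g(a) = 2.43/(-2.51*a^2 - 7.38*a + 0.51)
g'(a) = 2.43*(5.02*a + 7.38)/(-2.51*a^2 - 7.38*a + 0.51)^2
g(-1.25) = 0.42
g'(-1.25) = 0.08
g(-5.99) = -0.05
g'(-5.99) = -0.03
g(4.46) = -0.03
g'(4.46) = 0.01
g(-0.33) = 0.91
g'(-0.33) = 1.95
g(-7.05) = -0.03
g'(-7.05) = -0.01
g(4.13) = -0.03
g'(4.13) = 0.01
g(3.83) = -0.04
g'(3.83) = 0.02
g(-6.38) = -0.04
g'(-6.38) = -0.02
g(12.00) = -0.01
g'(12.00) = 0.00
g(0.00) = 4.76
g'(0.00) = 68.95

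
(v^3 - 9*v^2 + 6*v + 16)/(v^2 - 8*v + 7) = (v^3 - 9*v^2 + 6*v + 16)/(v^2 - 8*v + 7)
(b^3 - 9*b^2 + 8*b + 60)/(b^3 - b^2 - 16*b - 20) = (b - 6)/(b + 2)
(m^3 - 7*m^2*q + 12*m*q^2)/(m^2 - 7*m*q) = (m^2 - 7*m*q + 12*q^2)/(m - 7*q)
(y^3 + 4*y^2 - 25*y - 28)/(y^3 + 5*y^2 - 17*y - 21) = (y - 4)/(y - 3)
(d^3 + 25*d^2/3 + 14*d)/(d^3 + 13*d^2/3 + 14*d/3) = (d + 6)/(d + 2)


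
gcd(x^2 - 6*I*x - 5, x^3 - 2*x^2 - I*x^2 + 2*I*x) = x - I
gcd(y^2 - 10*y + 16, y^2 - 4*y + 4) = y - 2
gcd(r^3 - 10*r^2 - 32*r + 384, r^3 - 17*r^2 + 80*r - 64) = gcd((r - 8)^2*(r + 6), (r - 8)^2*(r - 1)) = r^2 - 16*r + 64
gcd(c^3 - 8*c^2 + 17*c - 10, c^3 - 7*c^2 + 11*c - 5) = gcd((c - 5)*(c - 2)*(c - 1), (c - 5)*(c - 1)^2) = c^2 - 6*c + 5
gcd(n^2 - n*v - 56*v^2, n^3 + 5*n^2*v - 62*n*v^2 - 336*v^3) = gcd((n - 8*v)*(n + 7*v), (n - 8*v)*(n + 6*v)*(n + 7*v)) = -n^2 + n*v + 56*v^2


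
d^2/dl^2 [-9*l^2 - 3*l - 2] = -18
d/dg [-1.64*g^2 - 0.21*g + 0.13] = -3.28*g - 0.21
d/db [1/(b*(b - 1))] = (1 - 2*b)/(b^2*(b^2 - 2*b + 1))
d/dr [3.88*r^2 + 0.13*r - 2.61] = 7.76*r + 0.13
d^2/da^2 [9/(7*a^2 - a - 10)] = 18*(49*a^2 - 7*a - (14*a - 1)^2 - 70)/(-7*a^2 + a + 10)^3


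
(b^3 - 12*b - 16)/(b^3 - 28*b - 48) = (-b^3 + 12*b + 16)/(-b^3 + 28*b + 48)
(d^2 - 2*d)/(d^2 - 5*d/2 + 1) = 2*d/(2*d - 1)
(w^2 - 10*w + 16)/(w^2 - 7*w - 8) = (w - 2)/(w + 1)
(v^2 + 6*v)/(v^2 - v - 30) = v*(v + 6)/(v^2 - v - 30)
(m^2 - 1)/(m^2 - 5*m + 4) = (m + 1)/(m - 4)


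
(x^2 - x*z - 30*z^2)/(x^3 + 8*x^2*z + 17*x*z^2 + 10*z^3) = (x - 6*z)/(x^2 + 3*x*z + 2*z^2)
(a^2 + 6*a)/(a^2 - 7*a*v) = (a + 6)/(a - 7*v)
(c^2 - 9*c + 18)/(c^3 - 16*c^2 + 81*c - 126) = 1/(c - 7)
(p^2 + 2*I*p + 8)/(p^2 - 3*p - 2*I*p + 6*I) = (p + 4*I)/(p - 3)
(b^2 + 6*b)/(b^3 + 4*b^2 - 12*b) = 1/(b - 2)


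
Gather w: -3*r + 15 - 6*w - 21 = -3*r - 6*w - 6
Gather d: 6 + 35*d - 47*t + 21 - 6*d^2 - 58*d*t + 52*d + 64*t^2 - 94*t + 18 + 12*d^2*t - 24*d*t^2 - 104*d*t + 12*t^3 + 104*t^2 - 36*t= d^2*(12*t - 6) + d*(-24*t^2 - 162*t + 87) + 12*t^3 + 168*t^2 - 177*t + 45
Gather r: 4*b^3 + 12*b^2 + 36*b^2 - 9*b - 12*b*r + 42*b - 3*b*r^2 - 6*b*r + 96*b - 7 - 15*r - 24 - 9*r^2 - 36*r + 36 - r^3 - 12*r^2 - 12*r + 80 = 4*b^3 + 48*b^2 + 129*b - r^3 + r^2*(-3*b - 21) + r*(-18*b - 63) + 85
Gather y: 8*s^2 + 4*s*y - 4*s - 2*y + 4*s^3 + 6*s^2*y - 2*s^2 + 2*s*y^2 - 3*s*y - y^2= 4*s^3 + 6*s^2 - 4*s + y^2*(2*s - 1) + y*(6*s^2 + s - 2)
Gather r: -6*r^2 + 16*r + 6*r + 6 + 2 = -6*r^2 + 22*r + 8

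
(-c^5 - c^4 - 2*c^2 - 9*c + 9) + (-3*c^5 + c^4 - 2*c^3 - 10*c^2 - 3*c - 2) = -4*c^5 - 2*c^3 - 12*c^2 - 12*c + 7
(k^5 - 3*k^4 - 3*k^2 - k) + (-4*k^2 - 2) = k^5 - 3*k^4 - 7*k^2 - k - 2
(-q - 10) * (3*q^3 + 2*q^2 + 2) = -3*q^4 - 32*q^3 - 20*q^2 - 2*q - 20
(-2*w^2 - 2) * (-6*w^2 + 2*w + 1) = 12*w^4 - 4*w^3 + 10*w^2 - 4*w - 2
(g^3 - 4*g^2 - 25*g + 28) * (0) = 0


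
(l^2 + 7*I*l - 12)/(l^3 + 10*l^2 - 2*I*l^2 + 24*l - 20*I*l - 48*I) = (l^2 + 7*I*l - 12)/(l^3 + l^2*(10 - 2*I) + l*(24 - 20*I) - 48*I)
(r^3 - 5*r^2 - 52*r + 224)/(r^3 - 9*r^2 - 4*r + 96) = (r + 7)/(r + 3)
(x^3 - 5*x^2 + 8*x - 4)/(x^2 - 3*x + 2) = x - 2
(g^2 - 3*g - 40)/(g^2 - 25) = (g - 8)/(g - 5)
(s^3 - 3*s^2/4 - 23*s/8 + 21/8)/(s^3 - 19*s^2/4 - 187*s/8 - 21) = (2*s^2 - 5*s + 3)/(2*s^2 - 13*s - 24)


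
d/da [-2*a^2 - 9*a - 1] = -4*a - 9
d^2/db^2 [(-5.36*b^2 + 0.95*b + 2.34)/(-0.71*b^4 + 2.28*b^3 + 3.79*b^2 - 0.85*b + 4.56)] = (16.211856*b^8 - 57.807348*b^7 + 85.5871760000001*b^6 + 60.52989*b^5 + 400.36569*b^4 - 1167.30507*b^3 - 702.652716*b^2 + 289.710612*b + 293.043324)/(0.357911*b^12 - 3.448044*b^11 + 5.340975*b^10 + 26.244615*b^9 - 43.662243*b^8 - 54.427746*b^7 - 6.32198199999998*b^6 - 221.248437*b^5 - 107.401665*b^4 - 53.473859*b^3 - 246.307032*b^2 + 53.02368*b - 94.818816)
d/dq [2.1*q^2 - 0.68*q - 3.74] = 4.2*q - 0.68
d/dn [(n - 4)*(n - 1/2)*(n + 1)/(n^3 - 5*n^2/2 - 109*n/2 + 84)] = 2*(2*n^4 - 208*n^3 + 861*n^2 - 1156*n - 202)/(4*n^6 - 20*n^5 - 411*n^4 + 1762*n^3 + 10201*n^2 - 36624*n + 28224)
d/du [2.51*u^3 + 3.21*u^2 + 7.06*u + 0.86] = 7.53*u^2 + 6.42*u + 7.06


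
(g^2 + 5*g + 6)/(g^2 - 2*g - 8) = (g + 3)/(g - 4)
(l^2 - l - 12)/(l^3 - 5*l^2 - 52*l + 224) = (l + 3)/(l^2 - l - 56)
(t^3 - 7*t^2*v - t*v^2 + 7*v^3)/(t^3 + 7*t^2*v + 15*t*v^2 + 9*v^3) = (t^2 - 8*t*v + 7*v^2)/(t^2 + 6*t*v + 9*v^2)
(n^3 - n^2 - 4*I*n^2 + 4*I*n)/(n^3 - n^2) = (n - 4*I)/n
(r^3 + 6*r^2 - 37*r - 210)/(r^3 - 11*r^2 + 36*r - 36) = (r^2 + 12*r + 35)/(r^2 - 5*r + 6)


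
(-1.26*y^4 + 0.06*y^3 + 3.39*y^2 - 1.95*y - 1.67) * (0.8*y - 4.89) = -1.008*y^5 + 6.2094*y^4 + 2.4186*y^3 - 18.1371*y^2 + 8.1995*y + 8.1663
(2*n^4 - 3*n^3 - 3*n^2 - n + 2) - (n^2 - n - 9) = 2*n^4 - 3*n^3 - 4*n^2 + 11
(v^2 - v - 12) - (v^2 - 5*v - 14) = 4*v + 2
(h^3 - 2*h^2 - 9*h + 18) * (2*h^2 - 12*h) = 2*h^5 - 16*h^4 + 6*h^3 + 144*h^2 - 216*h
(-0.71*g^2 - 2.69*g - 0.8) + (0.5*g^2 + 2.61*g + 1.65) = -0.21*g^2 - 0.0800000000000001*g + 0.85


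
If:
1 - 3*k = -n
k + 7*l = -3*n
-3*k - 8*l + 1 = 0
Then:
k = 17/59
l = 1/59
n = -8/59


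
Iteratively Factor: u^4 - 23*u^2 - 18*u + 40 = (u + 2)*(u^3 - 2*u^2 - 19*u + 20) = (u + 2)*(u + 4)*(u^2 - 6*u + 5) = (u - 1)*(u + 2)*(u + 4)*(u - 5)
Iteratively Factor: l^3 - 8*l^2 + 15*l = (l - 5)*(l^2 - 3*l) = l*(l - 5)*(l - 3)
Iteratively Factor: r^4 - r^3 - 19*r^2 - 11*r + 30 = (r - 5)*(r^3 + 4*r^2 + r - 6) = (r - 5)*(r + 3)*(r^2 + r - 2) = (r - 5)*(r - 1)*(r + 3)*(r + 2)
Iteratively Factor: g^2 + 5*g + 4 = (g + 1)*(g + 4)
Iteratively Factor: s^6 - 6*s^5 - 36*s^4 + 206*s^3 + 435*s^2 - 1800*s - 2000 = (s + 1)*(s^5 - 7*s^4 - 29*s^3 + 235*s^2 + 200*s - 2000) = (s - 5)*(s + 1)*(s^4 - 2*s^3 - 39*s^2 + 40*s + 400) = (s - 5)^2*(s + 1)*(s^3 + 3*s^2 - 24*s - 80) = (s - 5)^3*(s + 1)*(s^2 + 8*s + 16) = (s - 5)^3*(s + 1)*(s + 4)*(s + 4)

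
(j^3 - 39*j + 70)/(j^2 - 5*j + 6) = (j^2 + 2*j - 35)/(j - 3)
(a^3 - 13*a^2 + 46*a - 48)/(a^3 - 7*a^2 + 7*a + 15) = (a^2 - 10*a + 16)/(a^2 - 4*a - 5)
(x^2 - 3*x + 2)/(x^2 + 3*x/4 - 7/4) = 4*(x - 2)/(4*x + 7)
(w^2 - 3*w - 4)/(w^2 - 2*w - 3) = (w - 4)/(w - 3)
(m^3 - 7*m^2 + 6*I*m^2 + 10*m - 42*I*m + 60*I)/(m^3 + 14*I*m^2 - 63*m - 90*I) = (m^2 - 7*m + 10)/(m^2 + 8*I*m - 15)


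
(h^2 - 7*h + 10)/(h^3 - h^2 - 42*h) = (-h^2 + 7*h - 10)/(h*(-h^2 + h + 42))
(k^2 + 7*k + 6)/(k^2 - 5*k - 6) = (k + 6)/(k - 6)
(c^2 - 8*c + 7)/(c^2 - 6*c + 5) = (c - 7)/(c - 5)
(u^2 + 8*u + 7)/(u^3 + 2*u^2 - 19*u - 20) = (u + 7)/(u^2 + u - 20)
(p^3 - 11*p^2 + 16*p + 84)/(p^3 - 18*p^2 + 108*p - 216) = (p^2 - 5*p - 14)/(p^2 - 12*p + 36)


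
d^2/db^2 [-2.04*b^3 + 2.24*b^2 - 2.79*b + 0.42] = 4.48 - 12.24*b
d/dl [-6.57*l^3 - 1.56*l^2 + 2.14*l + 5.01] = -19.71*l^2 - 3.12*l + 2.14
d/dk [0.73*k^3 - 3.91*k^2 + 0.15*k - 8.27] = 2.19*k^2 - 7.82*k + 0.15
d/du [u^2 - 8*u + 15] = 2*u - 8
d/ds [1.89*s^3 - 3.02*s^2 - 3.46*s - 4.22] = 5.67*s^2 - 6.04*s - 3.46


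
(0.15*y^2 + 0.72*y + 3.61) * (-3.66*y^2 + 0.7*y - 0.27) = -0.549*y^4 - 2.5302*y^3 - 12.7491*y^2 + 2.3326*y - 0.9747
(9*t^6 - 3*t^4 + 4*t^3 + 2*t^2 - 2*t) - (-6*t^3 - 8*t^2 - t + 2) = 9*t^6 - 3*t^4 + 10*t^3 + 10*t^2 - t - 2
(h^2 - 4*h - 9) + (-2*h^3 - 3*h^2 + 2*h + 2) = -2*h^3 - 2*h^2 - 2*h - 7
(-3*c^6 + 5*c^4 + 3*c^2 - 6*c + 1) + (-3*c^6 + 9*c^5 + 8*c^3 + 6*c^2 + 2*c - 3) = -6*c^6 + 9*c^5 + 5*c^4 + 8*c^3 + 9*c^2 - 4*c - 2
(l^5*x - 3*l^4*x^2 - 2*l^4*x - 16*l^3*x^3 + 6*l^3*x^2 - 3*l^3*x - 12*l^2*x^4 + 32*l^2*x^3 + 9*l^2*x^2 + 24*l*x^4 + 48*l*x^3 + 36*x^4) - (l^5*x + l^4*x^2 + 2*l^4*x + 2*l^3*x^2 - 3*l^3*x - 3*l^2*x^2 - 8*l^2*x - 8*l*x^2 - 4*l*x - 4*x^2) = -4*l^4*x^2 - 4*l^4*x - 16*l^3*x^3 + 4*l^3*x^2 - 12*l^2*x^4 + 32*l^2*x^3 + 12*l^2*x^2 + 8*l^2*x + 24*l*x^4 + 48*l*x^3 + 8*l*x^2 + 4*l*x + 36*x^4 + 4*x^2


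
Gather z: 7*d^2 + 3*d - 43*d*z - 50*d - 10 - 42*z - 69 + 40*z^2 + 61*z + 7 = 7*d^2 - 47*d + 40*z^2 + z*(19 - 43*d) - 72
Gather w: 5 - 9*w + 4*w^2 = 4*w^2 - 9*w + 5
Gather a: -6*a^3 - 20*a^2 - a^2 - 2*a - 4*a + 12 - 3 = -6*a^3 - 21*a^2 - 6*a + 9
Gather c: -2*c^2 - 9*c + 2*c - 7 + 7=-2*c^2 - 7*c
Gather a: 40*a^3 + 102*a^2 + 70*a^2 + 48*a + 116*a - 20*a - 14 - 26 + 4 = 40*a^3 + 172*a^2 + 144*a - 36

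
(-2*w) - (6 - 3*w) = w - 6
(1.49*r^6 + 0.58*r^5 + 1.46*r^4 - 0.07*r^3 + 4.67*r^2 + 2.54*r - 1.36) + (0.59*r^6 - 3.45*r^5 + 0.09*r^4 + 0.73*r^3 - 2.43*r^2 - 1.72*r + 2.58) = 2.08*r^6 - 2.87*r^5 + 1.55*r^4 + 0.66*r^3 + 2.24*r^2 + 0.82*r + 1.22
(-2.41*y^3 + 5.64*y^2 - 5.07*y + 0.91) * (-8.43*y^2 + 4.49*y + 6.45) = 20.3163*y^5 - 58.3661*y^4 + 52.5192*y^3 + 5.9424*y^2 - 28.6156*y + 5.8695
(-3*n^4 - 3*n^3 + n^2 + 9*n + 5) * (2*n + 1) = -6*n^5 - 9*n^4 - n^3 + 19*n^2 + 19*n + 5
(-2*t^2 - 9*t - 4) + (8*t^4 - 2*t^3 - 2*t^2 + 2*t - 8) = 8*t^4 - 2*t^3 - 4*t^2 - 7*t - 12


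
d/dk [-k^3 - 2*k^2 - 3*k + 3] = -3*k^2 - 4*k - 3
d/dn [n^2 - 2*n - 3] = 2*n - 2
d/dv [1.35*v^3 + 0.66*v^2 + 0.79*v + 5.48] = 4.05*v^2 + 1.32*v + 0.79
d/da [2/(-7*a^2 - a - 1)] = 2*(14*a + 1)/(7*a^2 + a + 1)^2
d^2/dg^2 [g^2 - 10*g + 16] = 2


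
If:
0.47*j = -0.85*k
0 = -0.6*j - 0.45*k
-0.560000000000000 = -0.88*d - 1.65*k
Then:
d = 0.64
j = 0.00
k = 0.00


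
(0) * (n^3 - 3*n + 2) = 0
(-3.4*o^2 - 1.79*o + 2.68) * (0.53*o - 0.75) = -1.802*o^3 + 1.6013*o^2 + 2.7629*o - 2.01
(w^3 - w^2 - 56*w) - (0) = w^3 - w^2 - 56*w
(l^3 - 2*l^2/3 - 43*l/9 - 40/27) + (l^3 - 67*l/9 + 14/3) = 2*l^3 - 2*l^2/3 - 110*l/9 + 86/27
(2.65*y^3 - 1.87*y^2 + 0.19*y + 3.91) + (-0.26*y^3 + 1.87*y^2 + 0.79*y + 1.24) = 2.39*y^3 + 0.98*y + 5.15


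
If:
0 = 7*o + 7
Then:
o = -1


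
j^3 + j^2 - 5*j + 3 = (j - 1)^2*(j + 3)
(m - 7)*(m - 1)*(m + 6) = m^3 - 2*m^2 - 41*m + 42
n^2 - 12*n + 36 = (n - 6)^2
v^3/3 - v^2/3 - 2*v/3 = v*(v/3 + 1/3)*(v - 2)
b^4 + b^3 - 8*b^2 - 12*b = b*(b - 3)*(b + 2)^2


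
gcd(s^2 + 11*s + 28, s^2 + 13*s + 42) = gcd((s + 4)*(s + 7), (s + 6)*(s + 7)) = s + 7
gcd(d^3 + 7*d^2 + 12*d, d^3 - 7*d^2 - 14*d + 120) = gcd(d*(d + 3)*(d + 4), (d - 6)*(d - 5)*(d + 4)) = d + 4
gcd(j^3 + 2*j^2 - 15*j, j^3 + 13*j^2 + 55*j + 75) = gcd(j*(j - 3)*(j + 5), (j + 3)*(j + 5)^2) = j + 5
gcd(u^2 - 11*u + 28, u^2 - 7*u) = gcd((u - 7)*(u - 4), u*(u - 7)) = u - 7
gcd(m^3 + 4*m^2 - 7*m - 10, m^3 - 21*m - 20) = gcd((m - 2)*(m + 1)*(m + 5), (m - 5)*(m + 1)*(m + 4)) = m + 1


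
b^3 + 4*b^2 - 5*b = b*(b - 1)*(b + 5)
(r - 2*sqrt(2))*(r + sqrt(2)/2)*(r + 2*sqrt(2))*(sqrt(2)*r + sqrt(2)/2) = sqrt(2)*r^4 + sqrt(2)*r^3/2 + r^3 - 8*sqrt(2)*r^2 + r^2/2 - 8*r - 4*sqrt(2)*r - 4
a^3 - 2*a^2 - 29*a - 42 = (a - 7)*(a + 2)*(a + 3)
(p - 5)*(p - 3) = p^2 - 8*p + 15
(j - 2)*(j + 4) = j^2 + 2*j - 8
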